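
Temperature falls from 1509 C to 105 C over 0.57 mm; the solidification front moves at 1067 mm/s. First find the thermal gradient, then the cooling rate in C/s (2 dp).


G = (1509-105)/0.57 = 2463.15789474 C/mm
CR = 2463.15789474 * 1067 = 2628189.47 C/s


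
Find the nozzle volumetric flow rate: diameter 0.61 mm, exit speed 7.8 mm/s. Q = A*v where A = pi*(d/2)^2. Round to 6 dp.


A = pi*(0.61/2)^2 = 0.29224666 mm^2
Q = 0.29224666 * 7.8 = 2.279524 mm^3/s


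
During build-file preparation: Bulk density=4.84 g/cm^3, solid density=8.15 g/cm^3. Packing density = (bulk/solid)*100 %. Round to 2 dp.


Packing = (4.84/8.15)*100 = 59.39 %


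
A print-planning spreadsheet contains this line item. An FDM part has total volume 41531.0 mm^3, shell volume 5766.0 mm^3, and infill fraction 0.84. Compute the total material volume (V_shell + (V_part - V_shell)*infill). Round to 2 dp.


V_infill = (41531.0 - 5766.0) * 0.84 = 30042.6
V_total = 5766.0 + 30042.6 = 35808.6 mm^3


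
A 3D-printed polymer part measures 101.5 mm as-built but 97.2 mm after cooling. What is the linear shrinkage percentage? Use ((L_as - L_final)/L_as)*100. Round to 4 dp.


Shrinkage = ((101.5-97.2)/101.5)*100 = 4.2365 %


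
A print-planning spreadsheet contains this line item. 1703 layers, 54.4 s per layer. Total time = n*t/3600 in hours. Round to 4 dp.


t = 1703 * 54.4 / 3600 = 25.7342 hrs


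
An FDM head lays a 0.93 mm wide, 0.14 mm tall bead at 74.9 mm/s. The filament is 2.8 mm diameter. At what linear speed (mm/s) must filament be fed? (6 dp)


Q = 0.93 * 0.14 * 74.9 = 9.75198 mm^3/s
A_fil = pi*(2.8/2)^2 = 6.1575216 mm^2
v_feed = 9.75198 / 6.1575216 = 1.583751 mm/s


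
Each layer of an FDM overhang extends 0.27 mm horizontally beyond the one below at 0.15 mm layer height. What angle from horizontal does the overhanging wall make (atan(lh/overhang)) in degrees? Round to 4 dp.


angle = atan(0.15/0.27) = 29.0546 degrees


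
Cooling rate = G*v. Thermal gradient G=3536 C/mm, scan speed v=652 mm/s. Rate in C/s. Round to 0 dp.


CR = 3536 * 652 = 2305472 C/s


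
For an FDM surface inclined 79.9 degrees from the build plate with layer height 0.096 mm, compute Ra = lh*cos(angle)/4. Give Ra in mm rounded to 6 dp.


Ra = 0.096 * cos(79.9) / 4 = 0.004209 mm


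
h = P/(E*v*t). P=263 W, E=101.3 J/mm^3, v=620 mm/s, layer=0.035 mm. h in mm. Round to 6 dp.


h = 263 / (101.3*620*0.035) = 0.119643 mm


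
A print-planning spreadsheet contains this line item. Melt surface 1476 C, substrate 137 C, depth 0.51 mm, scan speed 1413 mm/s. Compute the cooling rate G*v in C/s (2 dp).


G = (1476-137)/0.51 = 2625.49019608 C/mm
CR = 2625.49019608 * 1413 = 3709817.65 C/s


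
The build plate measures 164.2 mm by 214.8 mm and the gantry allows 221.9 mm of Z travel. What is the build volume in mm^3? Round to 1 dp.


V = 164.2 * 214.8 * 221.9 = 7826448.5 mm^3


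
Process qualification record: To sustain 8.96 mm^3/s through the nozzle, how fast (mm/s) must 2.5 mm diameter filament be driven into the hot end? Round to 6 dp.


A = pi*(2.5/2)^2 = 4.908739
v = 8.96 / 4.908739 = 1.825316 mm/s


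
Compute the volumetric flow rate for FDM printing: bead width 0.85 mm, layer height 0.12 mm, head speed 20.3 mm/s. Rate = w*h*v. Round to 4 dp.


Rate = 0.85 * 0.12 * 20.3 = 2.0706 mm^3/s


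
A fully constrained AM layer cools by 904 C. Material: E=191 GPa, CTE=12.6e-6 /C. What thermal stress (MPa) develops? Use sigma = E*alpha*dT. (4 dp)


sigma = 191*1000 * 12.6e-6 * 904 = 2175.5664 MPa


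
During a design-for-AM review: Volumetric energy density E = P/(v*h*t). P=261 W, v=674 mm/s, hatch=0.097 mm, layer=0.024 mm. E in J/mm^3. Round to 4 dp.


E = 261 / (674*0.097*0.024) = 166.3404 J/mm^3


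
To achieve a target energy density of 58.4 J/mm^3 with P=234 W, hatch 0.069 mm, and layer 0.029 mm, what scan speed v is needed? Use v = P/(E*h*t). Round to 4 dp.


v = 234 / (58.4*0.069*0.029) = 2002.4234 mm/s


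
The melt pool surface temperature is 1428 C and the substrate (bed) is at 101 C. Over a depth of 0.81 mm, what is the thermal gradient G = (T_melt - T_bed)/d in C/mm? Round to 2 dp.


G = (1428-101)/0.81 = 1638.27 C/mm


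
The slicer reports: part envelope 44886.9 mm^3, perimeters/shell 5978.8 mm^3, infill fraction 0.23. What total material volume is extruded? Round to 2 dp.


V_infill = (44886.9 - 5978.8) * 0.23 = 8948.86
V_total = 5978.8 + 8948.86 = 14927.66 mm^3


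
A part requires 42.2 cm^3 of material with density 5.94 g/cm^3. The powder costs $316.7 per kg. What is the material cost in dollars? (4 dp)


Mass = 42.2*5.94/1000 = 0.250668 kg
Cost = 0.250668 * 316.7 = 79.3866 $


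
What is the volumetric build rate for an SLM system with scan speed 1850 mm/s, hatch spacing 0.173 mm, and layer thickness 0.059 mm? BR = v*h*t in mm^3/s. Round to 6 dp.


Rate = 1850 * 0.173 * 0.059 = 18.88295 mm^3/s


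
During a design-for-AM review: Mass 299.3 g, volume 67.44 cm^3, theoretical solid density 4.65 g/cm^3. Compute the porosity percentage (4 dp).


rho_part = 299.3 / 67.44 = 4.43801898 g/cm^3
Porosity = (1 - 4.43801898/4.65)*100 = 4.5587 %


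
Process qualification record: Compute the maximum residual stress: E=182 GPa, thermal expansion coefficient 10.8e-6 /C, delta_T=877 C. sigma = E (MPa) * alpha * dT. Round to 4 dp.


sigma = 182*1000 * 10.8e-6 * 877 = 1723.8312 MPa


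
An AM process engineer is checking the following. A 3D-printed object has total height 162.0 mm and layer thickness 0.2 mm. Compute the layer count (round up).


Layers = ceil(162.0/0.2) = 810


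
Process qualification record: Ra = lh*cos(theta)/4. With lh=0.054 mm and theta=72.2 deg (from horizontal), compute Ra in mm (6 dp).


Ra = 0.054 * cos(72.2) / 4 = 0.004127 mm


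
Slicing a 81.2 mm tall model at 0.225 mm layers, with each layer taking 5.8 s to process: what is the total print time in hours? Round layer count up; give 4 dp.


Layers = ceil(81.2/0.225) = 361
t = 361 * 5.8 / 3600 = 0.5816 hrs


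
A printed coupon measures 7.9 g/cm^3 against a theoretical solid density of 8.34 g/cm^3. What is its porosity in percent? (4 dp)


Porosity = (1-7.9/8.34)*100 = 5.2758 %


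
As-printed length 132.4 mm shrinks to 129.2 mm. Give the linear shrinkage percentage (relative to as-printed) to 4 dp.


Shrinkage = ((132.4-129.2)/132.4)*100 = 2.4169 %


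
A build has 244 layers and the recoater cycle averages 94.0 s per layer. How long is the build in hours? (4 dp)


t = 244 * 94.0 / 3600 = 6.3711 hrs


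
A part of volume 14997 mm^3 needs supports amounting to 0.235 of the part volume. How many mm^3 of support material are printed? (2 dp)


V_support = 14997 * 0.235 = 3524.3 mm^3


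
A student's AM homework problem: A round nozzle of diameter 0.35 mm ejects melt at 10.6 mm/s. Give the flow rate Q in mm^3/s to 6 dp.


A = pi*(0.35/2)^2 = 0.09621128 mm^2
Q = 0.09621128 * 10.6 = 1.01984 mm^3/s


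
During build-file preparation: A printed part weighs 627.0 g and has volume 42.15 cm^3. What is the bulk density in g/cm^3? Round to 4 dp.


rho = 627.0 / 42.15 = 14.8754 g/cm^3


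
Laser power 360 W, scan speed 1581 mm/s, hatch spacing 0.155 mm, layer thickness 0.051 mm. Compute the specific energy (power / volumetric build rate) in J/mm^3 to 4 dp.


Build rate = 1581 * 0.155 * 0.051 = 12.497805 mm^3/s
SE = 360 / 12.497805 = 28.8051 J/mm^3


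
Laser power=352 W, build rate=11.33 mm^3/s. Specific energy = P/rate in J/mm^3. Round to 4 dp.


SE = 352 / 11.33 = 31.068 J/mm^3


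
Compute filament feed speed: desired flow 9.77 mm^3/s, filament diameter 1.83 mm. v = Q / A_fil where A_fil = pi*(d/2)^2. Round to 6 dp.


A = pi*(1.83/2)^2 = 2.63022
v = 9.77 / 2.63022 = 3.714518 mm/s


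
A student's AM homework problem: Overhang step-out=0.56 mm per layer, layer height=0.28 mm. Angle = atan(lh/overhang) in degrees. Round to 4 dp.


angle = atan(0.28/0.56) = 26.5651 degrees


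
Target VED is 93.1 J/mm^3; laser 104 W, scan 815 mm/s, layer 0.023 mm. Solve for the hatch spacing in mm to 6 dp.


h = 104 / (93.1*815*0.023) = 0.059593 mm


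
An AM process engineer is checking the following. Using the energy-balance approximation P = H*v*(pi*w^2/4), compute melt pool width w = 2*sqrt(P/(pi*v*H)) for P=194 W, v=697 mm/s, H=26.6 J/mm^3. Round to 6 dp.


w = 2*sqrt(194/(pi*697*26.6)) = 0.115425 mm


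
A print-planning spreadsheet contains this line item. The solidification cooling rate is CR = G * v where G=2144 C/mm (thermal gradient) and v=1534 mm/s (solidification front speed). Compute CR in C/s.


CR = 2144 * 1534 = 3288896 C/s


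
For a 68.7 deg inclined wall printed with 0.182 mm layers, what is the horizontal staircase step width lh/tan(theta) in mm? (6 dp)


step = 0.182 / tan(68.7) = 0.070959 mm


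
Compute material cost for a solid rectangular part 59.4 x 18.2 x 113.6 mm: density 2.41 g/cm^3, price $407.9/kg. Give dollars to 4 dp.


V = 59.4 * 18.2 * 113.6 = 122810.688 mm^3 = 122.810688 cm^3
Mass = 122.810688 * 2.41 / 1000 = 0.29597376 kg
Cost = 0.29597376 * 407.9 = 120.7277 $


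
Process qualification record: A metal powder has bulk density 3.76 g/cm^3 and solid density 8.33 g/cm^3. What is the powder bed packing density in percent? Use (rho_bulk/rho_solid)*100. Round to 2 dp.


Packing = (3.76/8.33)*100 = 45.14 %


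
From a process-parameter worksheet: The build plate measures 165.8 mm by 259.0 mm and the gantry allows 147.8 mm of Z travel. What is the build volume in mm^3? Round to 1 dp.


V = 165.8 * 259.0 * 147.8 = 6346857.2 mm^3


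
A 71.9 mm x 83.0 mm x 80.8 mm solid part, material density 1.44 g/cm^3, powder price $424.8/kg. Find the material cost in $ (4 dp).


V = 71.9 * 83.0 * 80.8 = 482190.16 mm^3 = 482.19016 cm^3
Mass = 482.19016 * 1.44 / 1000 = 0.69435383 kg
Cost = 0.69435383 * 424.8 = 294.9615 $


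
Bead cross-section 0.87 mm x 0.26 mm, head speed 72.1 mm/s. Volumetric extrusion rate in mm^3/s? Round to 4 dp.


Rate = 0.87 * 0.26 * 72.1 = 16.309 mm^3/s


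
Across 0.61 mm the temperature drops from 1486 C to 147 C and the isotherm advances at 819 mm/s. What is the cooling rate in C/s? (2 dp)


G = (1486-147)/0.61 = 2195.08196721 C/mm
CR = 2195.08196721 * 819 = 1797772.13 C/s


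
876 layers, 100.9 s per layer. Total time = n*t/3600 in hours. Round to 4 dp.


t = 876 * 100.9 / 3600 = 24.5523 hrs


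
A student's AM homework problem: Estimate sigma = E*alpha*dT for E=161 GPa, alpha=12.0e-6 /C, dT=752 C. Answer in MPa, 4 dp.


sigma = 161*1000 * 12.0e-6 * 752 = 1452.864 MPa


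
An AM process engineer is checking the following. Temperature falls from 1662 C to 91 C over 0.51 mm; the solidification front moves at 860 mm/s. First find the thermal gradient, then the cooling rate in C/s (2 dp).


G = (1662-91)/0.51 = 3080.39215686 C/mm
CR = 3080.39215686 * 860 = 2649137.25 C/s


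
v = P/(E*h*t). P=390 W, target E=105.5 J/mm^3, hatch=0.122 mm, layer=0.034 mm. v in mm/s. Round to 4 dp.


v = 390 / (105.5*0.122*0.034) = 891.1964 mm/s


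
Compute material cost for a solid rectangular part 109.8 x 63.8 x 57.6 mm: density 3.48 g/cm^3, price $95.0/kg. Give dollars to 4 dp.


V = 109.8 * 63.8 * 57.6 = 403501.824 mm^3 = 403.501824 cm^3
Mass = 403.501824 * 3.48 / 1000 = 1.40418635 kg
Cost = 1.40418635 * 95.0 = 133.3977 $


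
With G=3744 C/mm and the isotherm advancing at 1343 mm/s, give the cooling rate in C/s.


CR = 3744 * 1343 = 5028192 C/s


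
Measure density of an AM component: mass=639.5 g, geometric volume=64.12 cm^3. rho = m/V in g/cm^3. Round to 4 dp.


rho = 639.5 / 64.12 = 9.9735 g/cm^3


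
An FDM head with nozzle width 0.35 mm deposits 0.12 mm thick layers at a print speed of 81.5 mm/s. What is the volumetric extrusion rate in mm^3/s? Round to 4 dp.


Rate = 0.35 * 0.12 * 81.5 = 3.423 mm^3/s


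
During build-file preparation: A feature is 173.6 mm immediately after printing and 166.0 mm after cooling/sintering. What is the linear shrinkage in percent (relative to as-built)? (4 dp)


Shrinkage = ((173.6-166.0)/173.6)*100 = 4.3779 %


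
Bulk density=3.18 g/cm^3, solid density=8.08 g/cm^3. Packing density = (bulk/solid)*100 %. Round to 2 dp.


Packing = (3.18/8.08)*100 = 39.36 %


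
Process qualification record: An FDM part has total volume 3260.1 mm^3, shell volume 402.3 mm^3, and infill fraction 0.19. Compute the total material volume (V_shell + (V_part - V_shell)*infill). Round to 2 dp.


V_infill = (3260.1 - 402.3) * 0.19 = 542.98
V_total = 402.3 + 542.98 = 945.28 mm^3


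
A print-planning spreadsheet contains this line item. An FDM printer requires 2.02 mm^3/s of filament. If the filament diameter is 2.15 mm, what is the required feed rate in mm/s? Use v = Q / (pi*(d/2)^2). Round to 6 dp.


A = pi*(2.15/2)^2 = 3.630503
v = 2.02 / 3.630503 = 0.556397 mm/s


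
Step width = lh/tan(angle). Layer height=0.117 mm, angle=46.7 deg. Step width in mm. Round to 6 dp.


step = 0.117 / tan(46.7) = 0.110255 mm


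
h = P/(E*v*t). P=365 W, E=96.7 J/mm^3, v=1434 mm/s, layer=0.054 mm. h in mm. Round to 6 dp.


h = 365 / (96.7*1434*0.054) = 0.048744 mm


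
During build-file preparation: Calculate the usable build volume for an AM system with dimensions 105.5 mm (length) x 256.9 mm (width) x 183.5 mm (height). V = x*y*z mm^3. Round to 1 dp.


V = 105.5 * 256.9 * 183.5 = 4973391.3 mm^3


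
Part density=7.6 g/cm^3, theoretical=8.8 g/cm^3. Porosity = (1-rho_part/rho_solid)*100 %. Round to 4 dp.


Porosity = (1-7.6/8.8)*100 = 13.6364 %


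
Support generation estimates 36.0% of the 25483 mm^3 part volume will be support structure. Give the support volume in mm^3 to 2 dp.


V_support = 25483 * 0.36 = 9173.88 mm^3


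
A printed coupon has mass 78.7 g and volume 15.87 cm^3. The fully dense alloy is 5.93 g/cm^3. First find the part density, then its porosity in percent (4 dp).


rho_part = 78.7 / 15.87 = 4.95904222 g/cm^3
Porosity = (1 - 4.95904222/5.93)*100 = 16.3737 %


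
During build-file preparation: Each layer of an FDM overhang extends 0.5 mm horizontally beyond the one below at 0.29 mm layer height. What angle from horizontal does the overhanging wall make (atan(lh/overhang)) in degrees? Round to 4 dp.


angle = atan(0.29/0.5) = 30.1137 degrees


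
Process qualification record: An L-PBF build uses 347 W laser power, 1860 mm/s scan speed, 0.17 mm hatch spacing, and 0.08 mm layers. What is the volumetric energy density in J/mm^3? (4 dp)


E = 347 / (1860*0.17*0.08) = 13.7176 J/mm^3


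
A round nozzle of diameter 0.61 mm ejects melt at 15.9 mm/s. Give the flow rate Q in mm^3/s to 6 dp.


A = pi*(0.61/2)^2 = 0.29224666 mm^2
Q = 0.29224666 * 15.9 = 4.646722 mm^3/s


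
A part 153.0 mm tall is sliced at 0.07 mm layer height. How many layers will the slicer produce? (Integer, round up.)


Layers = ceil(153.0/0.07) = 2186


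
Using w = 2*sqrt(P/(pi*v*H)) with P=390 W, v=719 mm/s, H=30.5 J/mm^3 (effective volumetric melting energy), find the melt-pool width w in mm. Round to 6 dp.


w = 2*sqrt(390/(pi*719*30.5)) = 0.150478 mm


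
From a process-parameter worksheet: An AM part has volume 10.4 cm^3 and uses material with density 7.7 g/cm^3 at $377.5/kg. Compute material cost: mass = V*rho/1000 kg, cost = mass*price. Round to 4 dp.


Mass = 10.4*7.7/1000 = 0.08008 kg
Cost = 0.08008 * 377.5 = 30.2302 $


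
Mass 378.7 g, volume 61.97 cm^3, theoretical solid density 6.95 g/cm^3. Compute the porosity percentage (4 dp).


rho_part = 378.7 / 61.97 = 6.11102146 g/cm^3
Porosity = (1 - 6.11102146/6.95)*100 = 12.0716 %


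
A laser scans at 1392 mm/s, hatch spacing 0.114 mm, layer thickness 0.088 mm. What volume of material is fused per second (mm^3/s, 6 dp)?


Rate = 1392 * 0.114 * 0.088 = 13.964544 mm^3/s


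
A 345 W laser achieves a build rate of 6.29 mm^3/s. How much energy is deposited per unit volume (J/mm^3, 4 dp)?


SE = 345 / 6.29 = 54.849 J/mm^3


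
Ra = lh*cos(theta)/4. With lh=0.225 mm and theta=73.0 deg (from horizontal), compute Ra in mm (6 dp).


Ra = 0.225 * cos(73.0) / 4 = 0.016446 mm


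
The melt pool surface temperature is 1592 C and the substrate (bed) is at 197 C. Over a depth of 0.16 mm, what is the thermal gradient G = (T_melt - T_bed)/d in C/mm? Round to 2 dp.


G = (1592-197)/0.16 = 8718.75 C/mm


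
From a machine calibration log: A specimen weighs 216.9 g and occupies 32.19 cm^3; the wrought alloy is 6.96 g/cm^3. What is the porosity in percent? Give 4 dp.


rho_part = 216.9 / 32.19 = 6.73811743 g/cm^3
Porosity = (1 - 6.73811743/6.96)*100 = 3.188 %


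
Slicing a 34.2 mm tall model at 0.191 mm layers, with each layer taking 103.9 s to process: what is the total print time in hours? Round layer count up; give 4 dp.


Layers = ceil(34.2/0.191) = 180
t = 180 * 103.9 / 3600 = 5.195 hrs


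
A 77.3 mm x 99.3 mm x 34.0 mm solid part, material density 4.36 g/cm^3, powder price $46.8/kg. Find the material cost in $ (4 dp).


V = 77.3 * 99.3 * 34.0 = 260980.26 mm^3 = 260.98026 cm^3
Mass = 260.98026 * 4.36 / 1000 = 1.13787393 kg
Cost = 1.13787393 * 46.8 = 53.2525 $


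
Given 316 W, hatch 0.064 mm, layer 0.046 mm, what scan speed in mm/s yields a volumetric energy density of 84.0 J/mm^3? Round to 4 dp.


v = 316 / (84.0*0.064*0.046) = 1277.8209 mm/s


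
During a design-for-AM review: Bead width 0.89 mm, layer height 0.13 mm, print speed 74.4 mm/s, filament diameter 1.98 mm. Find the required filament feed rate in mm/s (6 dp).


Q = 0.89 * 0.13 * 74.4 = 8.60808 mm^3/s
A_fil = pi*(1.98/2)^2 = 3.07907496 mm^2
v_feed = 8.60808 / 3.07907496 = 2.795671 mm/s


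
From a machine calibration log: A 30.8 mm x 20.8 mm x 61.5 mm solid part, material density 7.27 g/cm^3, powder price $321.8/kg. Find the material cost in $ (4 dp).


V = 30.8 * 20.8 * 61.5 = 39399.36 mm^3 = 39.39936 cm^3
Mass = 39.39936 * 7.27 / 1000 = 0.28643335 kg
Cost = 0.28643335 * 321.8 = 92.1743 $


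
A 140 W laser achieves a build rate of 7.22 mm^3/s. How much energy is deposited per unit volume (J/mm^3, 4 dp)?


SE = 140 / 7.22 = 19.3906 J/mm^3


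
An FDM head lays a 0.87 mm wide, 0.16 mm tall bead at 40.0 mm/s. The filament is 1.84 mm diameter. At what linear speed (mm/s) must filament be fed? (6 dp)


Q = 0.87 * 0.16 * 40.0 = 5.568 mm^3/s
A_fil = pi*(1.84/2)^2 = 2.65904402 mm^2
v_feed = 5.568 / 2.65904402 = 2.093986 mm/s


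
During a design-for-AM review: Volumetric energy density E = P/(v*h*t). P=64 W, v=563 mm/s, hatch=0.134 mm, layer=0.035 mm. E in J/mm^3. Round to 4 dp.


E = 64 / (563*0.134*0.035) = 24.2381 J/mm^3


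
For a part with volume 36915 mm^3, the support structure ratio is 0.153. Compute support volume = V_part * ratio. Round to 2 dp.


V_support = 36915 * 0.153 = 5648.0 mm^3


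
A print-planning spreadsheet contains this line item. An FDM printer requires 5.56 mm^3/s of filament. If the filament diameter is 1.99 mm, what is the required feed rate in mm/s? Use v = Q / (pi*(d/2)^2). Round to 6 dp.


A = pi*(1.99/2)^2 = 3.110255
v = 5.56 / 3.110255 = 1.787635 mm/s


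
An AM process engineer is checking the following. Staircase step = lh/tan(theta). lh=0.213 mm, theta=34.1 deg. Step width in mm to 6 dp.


step = 0.213 / tan(34.1) = 0.3146 mm


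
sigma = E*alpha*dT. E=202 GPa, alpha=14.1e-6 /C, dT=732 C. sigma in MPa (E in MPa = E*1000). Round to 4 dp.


sigma = 202*1000 * 14.1e-6 * 732 = 2084.8824 MPa


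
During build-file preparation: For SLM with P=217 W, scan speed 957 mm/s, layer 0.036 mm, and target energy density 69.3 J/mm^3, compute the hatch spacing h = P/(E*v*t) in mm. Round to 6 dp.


h = 217 / (69.3*957*0.036) = 0.090889 mm


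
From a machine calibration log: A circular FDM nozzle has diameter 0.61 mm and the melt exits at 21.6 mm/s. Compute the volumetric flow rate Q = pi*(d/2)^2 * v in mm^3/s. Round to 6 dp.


A = pi*(0.61/2)^2 = 0.29224666 mm^2
Q = 0.29224666 * 21.6 = 6.312528 mm^3/s


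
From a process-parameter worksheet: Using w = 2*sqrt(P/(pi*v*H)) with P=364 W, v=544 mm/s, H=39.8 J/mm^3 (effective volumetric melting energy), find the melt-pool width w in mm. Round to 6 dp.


w = 2*sqrt(364/(pi*544*39.8)) = 0.146307 mm


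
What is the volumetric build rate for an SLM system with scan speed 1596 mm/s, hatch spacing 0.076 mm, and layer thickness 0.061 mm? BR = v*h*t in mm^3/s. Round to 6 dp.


Rate = 1596 * 0.076 * 0.061 = 7.399056 mm^3/s


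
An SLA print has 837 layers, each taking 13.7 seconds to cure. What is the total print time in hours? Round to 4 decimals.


t = 837 * 13.7 / 3600 = 3.1853 hrs


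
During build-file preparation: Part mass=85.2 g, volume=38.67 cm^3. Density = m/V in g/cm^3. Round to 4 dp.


rho = 85.2 / 38.67 = 2.2033 g/cm^3


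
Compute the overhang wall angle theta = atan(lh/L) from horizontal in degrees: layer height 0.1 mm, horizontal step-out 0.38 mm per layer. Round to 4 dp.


angle = atan(0.1/0.38) = 14.7436 degrees


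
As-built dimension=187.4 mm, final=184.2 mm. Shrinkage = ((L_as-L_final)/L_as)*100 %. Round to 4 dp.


Shrinkage = ((187.4-184.2)/187.4)*100 = 1.7076 %


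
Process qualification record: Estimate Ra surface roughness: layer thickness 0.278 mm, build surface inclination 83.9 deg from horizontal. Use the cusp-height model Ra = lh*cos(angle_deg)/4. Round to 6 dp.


Ra = 0.278 * cos(83.9) / 4 = 0.007385 mm


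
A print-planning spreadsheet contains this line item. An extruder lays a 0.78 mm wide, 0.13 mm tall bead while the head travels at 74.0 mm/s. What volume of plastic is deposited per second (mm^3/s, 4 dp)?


Rate = 0.78 * 0.13 * 74.0 = 7.5036 mm^3/s


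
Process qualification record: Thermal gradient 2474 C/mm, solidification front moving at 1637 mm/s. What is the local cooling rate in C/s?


CR = 2474 * 1637 = 4049938 C/s


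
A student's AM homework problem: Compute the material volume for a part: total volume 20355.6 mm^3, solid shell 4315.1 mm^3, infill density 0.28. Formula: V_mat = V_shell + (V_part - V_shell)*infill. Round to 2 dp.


V_infill = (20355.6 - 4315.1) * 0.28 = 4491.34
V_total = 4315.1 + 4491.34 = 8806.44 mm^3


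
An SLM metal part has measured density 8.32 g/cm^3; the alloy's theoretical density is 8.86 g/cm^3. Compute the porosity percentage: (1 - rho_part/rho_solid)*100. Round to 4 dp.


Porosity = (1-8.32/8.86)*100 = 6.0948 %


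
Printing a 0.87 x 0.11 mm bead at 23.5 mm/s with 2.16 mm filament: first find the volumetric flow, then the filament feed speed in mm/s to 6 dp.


Q = 0.87 * 0.11 * 23.5 = 2.24895 mm^3/s
A_fil = pi*(2.16/2)^2 = 3.66435367 mm^2
v_feed = 2.24895 / 3.66435367 = 0.613737 mm/s


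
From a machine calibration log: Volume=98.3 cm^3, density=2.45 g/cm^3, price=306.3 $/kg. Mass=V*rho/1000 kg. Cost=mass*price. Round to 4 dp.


Mass = 98.3*2.45/1000 = 0.240835 kg
Cost = 0.240835 * 306.3 = 73.7678 $


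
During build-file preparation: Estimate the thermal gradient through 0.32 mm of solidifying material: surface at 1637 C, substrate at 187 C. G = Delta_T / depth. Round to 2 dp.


G = (1637-187)/0.32 = 4531.25 C/mm


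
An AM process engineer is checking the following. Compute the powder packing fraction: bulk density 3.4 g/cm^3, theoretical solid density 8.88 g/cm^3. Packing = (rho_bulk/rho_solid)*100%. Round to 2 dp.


Packing = (3.4/8.88)*100 = 38.29 %


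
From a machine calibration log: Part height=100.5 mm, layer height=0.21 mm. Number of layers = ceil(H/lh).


Layers = ceil(100.5/0.21) = 479


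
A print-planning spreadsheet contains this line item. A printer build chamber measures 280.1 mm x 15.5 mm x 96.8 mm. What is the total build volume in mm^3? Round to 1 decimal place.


V = 280.1 * 15.5 * 96.8 = 420262.0 mm^3


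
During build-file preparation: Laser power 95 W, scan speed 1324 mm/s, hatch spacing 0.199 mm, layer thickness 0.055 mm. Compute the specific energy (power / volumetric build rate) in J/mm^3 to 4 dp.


Build rate = 1324 * 0.199 * 0.055 = 14.49118 mm^3/s
SE = 95 / 14.49118 = 6.5557 J/mm^3


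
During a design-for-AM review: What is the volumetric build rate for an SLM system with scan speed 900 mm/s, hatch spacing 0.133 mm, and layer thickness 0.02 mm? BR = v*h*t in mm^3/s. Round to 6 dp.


Rate = 900 * 0.133 * 0.02 = 2.394 mm^3/s


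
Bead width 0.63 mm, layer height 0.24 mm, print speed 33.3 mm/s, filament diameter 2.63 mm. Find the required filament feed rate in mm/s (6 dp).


Q = 0.63 * 0.24 * 33.3 = 5.03496 mm^3/s
A_fil = pi*(2.63/2)^2 = 5.43252056 mm^2
v_feed = 5.03496 / 5.43252056 = 0.926818 mm/s


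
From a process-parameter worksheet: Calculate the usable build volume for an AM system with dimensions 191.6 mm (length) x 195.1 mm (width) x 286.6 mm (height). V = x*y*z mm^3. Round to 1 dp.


V = 191.6 * 195.1 * 286.6 = 10713440.5 mm^3


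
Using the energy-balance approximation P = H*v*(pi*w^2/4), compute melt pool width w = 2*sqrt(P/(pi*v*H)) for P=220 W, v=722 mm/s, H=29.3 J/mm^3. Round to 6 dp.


w = 2*sqrt(220/(pi*722*29.3)) = 0.11507 mm


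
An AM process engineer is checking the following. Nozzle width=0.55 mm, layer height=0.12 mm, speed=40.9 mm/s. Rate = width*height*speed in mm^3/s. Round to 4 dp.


Rate = 0.55 * 0.12 * 40.9 = 2.6994 mm^3/s


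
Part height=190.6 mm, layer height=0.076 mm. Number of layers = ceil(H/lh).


Layers = ceil(190.6/0.076) = 2508


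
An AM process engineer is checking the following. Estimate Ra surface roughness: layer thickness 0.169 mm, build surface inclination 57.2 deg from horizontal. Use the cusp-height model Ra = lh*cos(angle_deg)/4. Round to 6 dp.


Ra = 0.169 * cos(57.2) / 4 = 0.022887 mm


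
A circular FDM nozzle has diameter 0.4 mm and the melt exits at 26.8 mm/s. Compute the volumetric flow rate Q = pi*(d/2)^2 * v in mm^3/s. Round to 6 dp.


A = pi*(0.4/2)^2 = 0.12566371 mm^2
Q = 0.12566371 * 26.8 = 3.367787 mm^3/s


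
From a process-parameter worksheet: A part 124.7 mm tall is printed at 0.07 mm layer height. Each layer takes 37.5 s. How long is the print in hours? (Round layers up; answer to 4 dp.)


Layers = ceil(124.7/0.07) = 1782
t = 1782 * 37.5 / 3600 = 18.5625 hrs


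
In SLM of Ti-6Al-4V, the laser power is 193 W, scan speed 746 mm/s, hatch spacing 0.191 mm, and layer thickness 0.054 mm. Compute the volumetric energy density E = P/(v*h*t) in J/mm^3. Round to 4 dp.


E = 193 / (746*0.191*0.054) = 25.0837 J/mm^3


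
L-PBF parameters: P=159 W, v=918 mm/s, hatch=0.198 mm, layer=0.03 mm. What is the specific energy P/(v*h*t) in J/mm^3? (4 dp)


Build rate = 918 * 0.198 * 0.03 = 5.45292 mm^3/s
SE = 159 / 5.45292 = 29.1587 J/mm^3


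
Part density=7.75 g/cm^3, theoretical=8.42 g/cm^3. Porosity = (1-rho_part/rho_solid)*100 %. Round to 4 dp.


Porosity = (1-7.75/8.42)*100 = 7.9572 %


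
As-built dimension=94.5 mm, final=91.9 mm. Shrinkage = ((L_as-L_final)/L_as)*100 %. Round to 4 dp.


Shrinkage = ((94.5-91.9)/94.5)*100 = 2.7513 %


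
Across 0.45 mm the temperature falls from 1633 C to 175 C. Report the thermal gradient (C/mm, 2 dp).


G = (1633-175)/0.45 = 3240.0 C/mm


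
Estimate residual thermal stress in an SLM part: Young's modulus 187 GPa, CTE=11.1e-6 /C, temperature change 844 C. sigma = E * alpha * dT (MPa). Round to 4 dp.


sigma = 187*1000 * 11.1e-6 * 844 = 1751.8908 MPa


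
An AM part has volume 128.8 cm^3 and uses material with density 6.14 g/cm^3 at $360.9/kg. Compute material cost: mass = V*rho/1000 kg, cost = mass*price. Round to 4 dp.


Mass = 128.8*6.14/1000 = 0.790832 kg
Cost = 0.790832 * 360.9 = 285.4113 $


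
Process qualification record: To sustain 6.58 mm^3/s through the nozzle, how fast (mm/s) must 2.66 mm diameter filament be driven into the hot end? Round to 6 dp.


A = pi*(2.66/2)^2 = 5.557163
v = 6.58 / 5.557163 = 1.184057 mm/s


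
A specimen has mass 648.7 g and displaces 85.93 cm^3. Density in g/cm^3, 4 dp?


rho = 648.7 / 85.93 = 7.5492 g/cm^3


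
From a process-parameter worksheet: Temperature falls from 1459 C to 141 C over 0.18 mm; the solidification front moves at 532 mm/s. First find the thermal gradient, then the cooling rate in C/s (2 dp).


G = (1459-141)/0.18 = 7322.22222222 C/mm
CR = 7322.22222222 * 532 = 3895422.22 C/s


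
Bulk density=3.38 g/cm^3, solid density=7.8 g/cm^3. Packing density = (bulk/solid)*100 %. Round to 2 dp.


Packing = (3.38/7.8)*100 = 43.33 %


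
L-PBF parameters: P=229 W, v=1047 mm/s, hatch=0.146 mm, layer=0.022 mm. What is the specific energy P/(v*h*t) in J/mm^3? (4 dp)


Build rate = 1047 * 0.146 * 0.022 = 3.362964 mm^3/s
SE = 229 / 3.362964 = 68.0947 J/mm^3


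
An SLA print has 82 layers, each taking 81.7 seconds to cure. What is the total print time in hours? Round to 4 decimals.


t = 82 * 81.7 / 3600 = 1.8609 hrs


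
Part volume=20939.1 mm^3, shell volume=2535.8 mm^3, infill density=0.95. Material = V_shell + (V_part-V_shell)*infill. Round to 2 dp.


V_infill = (20939.1 - 2535.8) * 0.95 = 17483.14
V_total = 2535.8 + 17483.14 = 20018.94 mm^3


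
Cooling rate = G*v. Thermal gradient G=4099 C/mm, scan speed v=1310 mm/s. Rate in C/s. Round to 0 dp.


CR = 4099 * 1310 = 5369690 C/s


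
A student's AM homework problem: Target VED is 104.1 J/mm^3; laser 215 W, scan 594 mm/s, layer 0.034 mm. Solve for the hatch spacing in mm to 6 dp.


h = 215 / (104.1*594*0.034) = 0.102264 mm


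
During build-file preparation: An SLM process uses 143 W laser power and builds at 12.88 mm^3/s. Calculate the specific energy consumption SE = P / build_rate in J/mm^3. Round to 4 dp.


SE = 143 / 12.88 = 11.1025 J/mm^3


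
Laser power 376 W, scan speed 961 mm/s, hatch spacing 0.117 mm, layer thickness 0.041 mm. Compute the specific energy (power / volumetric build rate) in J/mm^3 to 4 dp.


Build rate = 961 * 0.117 * 0.041 = 4.609917 mm^3/s
SE = 376 / 4.609917 = 81.5633 J/mm^3


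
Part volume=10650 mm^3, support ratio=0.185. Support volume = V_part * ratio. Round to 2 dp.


V_support = 10650 * 0.185 = 1970.25 mm^3


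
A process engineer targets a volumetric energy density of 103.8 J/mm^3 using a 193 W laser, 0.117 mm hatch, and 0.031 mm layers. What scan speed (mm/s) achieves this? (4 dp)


v = 193 / (103.8*0.117*0.031) = 512.6399 mm/s


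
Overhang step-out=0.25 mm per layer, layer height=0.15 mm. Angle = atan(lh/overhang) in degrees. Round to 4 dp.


angle = atan(0.15/0.25) = 30.9638 degrees


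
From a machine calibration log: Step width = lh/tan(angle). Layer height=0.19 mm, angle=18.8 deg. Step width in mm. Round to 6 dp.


step = 0.19 / tan(18.8) = 0.558121 mm


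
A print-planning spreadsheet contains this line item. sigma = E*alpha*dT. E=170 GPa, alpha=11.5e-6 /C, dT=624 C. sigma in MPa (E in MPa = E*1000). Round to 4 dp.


sigma = 170*1000 * 11.5e-6 * 624 = 1219.92 MPa


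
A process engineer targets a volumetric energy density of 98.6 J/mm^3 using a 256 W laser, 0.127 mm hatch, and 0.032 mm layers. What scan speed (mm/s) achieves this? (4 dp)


v = 256 / (98.6*0.127*0.032) = 638.8654 mm/s


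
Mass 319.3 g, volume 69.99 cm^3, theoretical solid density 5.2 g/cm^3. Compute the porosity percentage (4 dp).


rho_part = 319.3 / 69.99 = 4.5620803 g/cm^3
Porosity = (1 - 4.5620803/5.2)*100 = 12.2677 %


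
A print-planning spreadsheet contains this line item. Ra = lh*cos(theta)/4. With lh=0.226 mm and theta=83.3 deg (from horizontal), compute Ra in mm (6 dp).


Ra = 0.226 * cos(83.3) / 4 = 0.006592 mm


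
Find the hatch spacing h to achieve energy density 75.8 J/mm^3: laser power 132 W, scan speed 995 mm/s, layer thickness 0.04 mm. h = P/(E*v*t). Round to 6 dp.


h = 132 / (75.8*995*0.04) = 0.043754 mm


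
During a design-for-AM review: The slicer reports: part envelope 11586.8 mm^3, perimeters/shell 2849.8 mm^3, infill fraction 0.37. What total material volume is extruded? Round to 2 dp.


V_infill = (11586.8 - 2849.8) * 0.37 = 3232.69
V_total = 2849.8 + 3232.69 = 6082.49 mm^3


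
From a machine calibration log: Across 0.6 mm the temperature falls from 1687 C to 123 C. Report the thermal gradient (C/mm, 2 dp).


G = (1687-123)/0.6 = 2606.67 C/mm


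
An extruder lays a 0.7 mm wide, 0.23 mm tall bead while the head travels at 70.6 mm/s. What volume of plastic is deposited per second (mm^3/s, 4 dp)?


Rate = 0.7 * 0.23 * 70.6 = 11.3666 mm^3/s


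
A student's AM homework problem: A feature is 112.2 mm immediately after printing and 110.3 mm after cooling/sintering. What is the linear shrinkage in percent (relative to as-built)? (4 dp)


Shrinkage = ((112.2-110.3)/112.2)*100 = 1.6934 %


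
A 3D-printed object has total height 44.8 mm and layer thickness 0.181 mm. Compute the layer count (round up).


Layers = ceil(44.8/0.181) = 248


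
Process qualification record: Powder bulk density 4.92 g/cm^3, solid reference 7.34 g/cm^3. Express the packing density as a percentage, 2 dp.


Packing = (4.92/7.34)*100 = 67.03 %


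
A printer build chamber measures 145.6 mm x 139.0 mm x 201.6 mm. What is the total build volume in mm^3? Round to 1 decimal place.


V = 145.6 * 139.0 * 201.6 = 4080061.4 mm^3


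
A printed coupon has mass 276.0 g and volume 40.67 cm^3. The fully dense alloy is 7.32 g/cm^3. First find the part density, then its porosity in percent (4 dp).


rho_part = 276.0 / 40.67 = 6.78632899 g/cm^3
Porosity = (1 - 6.78632899/7.32)*100 = 7.2906 %


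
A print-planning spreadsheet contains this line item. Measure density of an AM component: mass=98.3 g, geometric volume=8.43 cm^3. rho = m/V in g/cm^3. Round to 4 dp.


rho = 98.3 / 8.43 = 11.6607 g/cm^3


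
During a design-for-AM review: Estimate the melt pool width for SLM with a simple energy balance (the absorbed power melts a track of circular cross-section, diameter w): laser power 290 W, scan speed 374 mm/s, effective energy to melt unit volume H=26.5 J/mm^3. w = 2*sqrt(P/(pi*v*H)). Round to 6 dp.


w = 2*sqrt(290/(pi*374*26.5)) = 0.193017 mm


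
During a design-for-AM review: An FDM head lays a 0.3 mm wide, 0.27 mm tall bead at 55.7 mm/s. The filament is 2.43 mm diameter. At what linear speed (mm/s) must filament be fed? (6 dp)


Q = 0.3 * 0.27 * 55.7 = 4.5117 mm^3/s
A_fil = pi*(2.43/2)^2 = 4.63769762 mm^2
v_feed = 4.5117 / 4.63769762 = 0.972832 mm/s


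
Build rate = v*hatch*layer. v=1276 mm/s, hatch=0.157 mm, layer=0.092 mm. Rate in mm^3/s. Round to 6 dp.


Rate = 1276 * 0.157 * 0.092 = 18.430544 mm^3/s


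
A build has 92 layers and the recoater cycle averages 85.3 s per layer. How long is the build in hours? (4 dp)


t = 92 * 85.3 / 3600 = 2.1799 hrs


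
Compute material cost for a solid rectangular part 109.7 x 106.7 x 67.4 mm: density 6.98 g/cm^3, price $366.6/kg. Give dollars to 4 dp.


V = 109.7 * 106.7 * 67.4 = 788916.326 mm^3 = 788.916326 cm^3
Mass = 788.916326 * 6.98 / 1000 = 5.50663596 kg
Cost = 5.50663596 * 366.6 = 2018.7327 $


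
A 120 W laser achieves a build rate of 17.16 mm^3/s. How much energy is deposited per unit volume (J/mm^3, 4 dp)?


SE = 120 / 17.16 = 6.993 J/mm^3


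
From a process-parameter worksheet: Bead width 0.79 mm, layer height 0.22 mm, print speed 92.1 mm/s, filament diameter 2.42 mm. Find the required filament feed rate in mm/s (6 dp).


Q = 0.79 * 0.22 * 92.1 = 16.00698 mm^3/s
A_fil = pi*(2.42/2)^2 = 4.5996058 mm^2
v_feed = 16.00698 / 4.5996058 = 3.480076 mm/s


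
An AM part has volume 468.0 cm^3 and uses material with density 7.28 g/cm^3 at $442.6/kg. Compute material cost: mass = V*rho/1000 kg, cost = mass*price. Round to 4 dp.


Mass = 468.0*7.28/1000 = 3.40704 kg
Cost = 3.40704 * 442.6 = 1507.9559 $


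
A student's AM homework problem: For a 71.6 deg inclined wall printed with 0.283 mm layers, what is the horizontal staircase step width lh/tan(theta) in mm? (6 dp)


step = 0.283 / tan(71.6) = 0.094142 mm


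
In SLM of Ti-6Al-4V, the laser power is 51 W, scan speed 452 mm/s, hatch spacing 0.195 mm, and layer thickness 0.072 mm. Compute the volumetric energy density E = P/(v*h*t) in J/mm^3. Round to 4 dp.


E = 51 / (452*0.195*0.072) = 8.0365 J/mm^3


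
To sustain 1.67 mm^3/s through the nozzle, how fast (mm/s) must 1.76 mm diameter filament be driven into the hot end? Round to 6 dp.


A = pi*(1.76/2)^2 = 2.432849
v = 1.67 / 2.432849 = 0.686438 mm/s


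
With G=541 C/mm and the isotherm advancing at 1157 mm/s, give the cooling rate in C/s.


CR = 541 * 1157 = 625937 C/s


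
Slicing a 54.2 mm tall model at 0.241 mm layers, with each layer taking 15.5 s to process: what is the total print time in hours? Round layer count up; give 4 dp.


Layers = ceil(54.2/0.241) = 225
t = 225 * 15.5 / 3600 = 0.9688 hrs


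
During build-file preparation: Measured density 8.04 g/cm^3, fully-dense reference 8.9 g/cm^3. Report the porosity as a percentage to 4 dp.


Porosity = (1-8.04/8.9)*100 = 9.6629 %


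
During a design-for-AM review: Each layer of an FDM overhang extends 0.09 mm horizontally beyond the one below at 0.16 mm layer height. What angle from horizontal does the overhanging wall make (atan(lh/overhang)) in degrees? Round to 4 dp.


angle = atan(0.16/0.09) = 60.6422 degrees


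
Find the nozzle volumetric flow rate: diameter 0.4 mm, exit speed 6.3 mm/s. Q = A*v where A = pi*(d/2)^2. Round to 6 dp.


A = pi*(0.4/2)^2 = 0.12566371 mm^2
Q = 0.12566371 * 6.3 = 0.791681 mm^3/s


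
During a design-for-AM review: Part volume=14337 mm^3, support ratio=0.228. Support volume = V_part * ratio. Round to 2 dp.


V_support = 14337 * 0.228 = 3268.84 mm^3


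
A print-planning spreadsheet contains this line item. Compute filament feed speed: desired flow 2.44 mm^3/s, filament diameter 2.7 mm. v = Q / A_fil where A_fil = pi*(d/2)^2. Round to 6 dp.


A = pi*(2.7/2)^2 = 5.725553
v = 2.44 / 5.725553 = 0.42616 mm/s


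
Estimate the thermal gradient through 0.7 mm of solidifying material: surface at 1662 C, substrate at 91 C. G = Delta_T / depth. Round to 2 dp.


G = (1662-91)/0.7 = 2244.29 C/mm


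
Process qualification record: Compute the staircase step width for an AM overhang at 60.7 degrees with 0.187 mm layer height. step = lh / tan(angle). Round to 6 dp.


step = 0.187 / tan(60.7) = 0.10494 mm


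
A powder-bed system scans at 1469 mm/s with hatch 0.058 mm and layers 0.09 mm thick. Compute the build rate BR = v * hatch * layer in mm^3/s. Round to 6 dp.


Rate = 1469 * 0.058 * 0.09 = 7.66818 mm^3/s


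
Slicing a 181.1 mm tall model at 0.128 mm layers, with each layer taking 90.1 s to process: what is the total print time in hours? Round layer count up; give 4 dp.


Layers = ceil(181.1/0.128) = 1415
t = 1415 * 90.1 / 3600 = 35.4143 hrs


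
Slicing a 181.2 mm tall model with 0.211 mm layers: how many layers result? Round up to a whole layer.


Layers = ceil(181.2/0.211) = 859


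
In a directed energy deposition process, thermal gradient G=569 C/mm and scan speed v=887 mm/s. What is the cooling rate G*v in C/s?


CR = 569 * 887 = 504703 C/s


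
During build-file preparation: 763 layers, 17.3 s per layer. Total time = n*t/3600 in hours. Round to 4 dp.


t = 763 * 17.3 / 3600 = 3.6666 hrs


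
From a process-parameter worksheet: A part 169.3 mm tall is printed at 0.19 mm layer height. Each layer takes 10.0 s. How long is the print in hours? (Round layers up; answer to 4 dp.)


Layers = ceil(169.3/0.19) = 892
t = 892 * 10.0 / 3600 = 2.4778 hrs


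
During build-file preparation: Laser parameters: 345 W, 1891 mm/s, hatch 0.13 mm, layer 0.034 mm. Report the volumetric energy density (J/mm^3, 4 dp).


E = 345 / (1891*0.13*0.034) = 41.2767 J/mm^3
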